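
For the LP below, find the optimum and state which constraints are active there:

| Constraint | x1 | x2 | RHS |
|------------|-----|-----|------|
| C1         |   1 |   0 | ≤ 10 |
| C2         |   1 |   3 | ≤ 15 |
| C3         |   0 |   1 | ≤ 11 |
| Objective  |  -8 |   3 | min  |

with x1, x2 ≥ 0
Optimal: x1 = 10, x2 = 0
Slack at optimum:
  C1: slack = 0 (binding)
  C2: slack = 5
  C3: slack = 11
  x1 ≥ 0: x1 = 10
  x2 ≥ 0: x2 = 0 (binding)
Binding constraints: C1, x2 ≥ 0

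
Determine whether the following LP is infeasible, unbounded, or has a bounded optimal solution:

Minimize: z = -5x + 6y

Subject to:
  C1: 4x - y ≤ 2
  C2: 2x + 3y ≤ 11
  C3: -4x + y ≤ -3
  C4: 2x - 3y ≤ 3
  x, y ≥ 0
C1 requires 4x - y ≤ 2, while C3 (-4x + y ≤ -3) is equivalent to 4x - y ≥ 3. Together they would need 3 ≤ 4x - y ≤ 2, which is impossible since 3 > 2. No point satisfies all constraints.

Infeasible: no point satisfies all constraints simultaneously.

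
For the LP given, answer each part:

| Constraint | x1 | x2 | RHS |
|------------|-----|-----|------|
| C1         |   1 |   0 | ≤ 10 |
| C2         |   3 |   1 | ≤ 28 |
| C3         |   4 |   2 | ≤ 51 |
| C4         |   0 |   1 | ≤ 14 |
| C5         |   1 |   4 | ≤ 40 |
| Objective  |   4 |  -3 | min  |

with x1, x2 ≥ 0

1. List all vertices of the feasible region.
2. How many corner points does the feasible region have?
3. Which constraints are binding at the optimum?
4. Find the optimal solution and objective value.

1. (0, 0), (9.333, 0), (6.545, 8.364), (0, 10)
2. 4
3. C5, x1 ≥ 0
4. x1 = 0, x2 = 10, z = -30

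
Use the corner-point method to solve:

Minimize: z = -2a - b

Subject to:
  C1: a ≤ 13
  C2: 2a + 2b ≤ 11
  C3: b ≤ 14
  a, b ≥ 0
Each vertex is the intersection of two constraint boundaries that also satisfies all remaining constraints:
  a = 0 and b = 0 → (0, 0)
  2a + 2b = 11 and b = 0 → (5.5, 0)
  2a + 2b = 11 and a = 0 → (0, 5.5)

Evaluating z = -2a - b at each vertex:
  (0, 0): z = 0
  (5.5, 0): z = -11
  (0, 5.5): z = -5.5

The minimum is at (5.5, 0) with z = -11.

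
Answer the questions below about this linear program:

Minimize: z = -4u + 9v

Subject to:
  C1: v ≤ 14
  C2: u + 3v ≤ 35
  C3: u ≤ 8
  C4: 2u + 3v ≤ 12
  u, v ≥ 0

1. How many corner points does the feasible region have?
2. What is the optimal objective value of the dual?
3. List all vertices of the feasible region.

1. 3
2. -24 (by strong duality, equal to the primal optimum)
3. (0, 0), (6, 0), (0, 4)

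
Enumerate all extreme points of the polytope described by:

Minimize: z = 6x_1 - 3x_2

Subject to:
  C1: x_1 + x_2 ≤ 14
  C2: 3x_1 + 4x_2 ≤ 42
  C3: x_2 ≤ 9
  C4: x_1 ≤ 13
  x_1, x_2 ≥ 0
Each vertex is the intersection of two constraint boundaries that also satisfies all remaining constraints:
  x_1 = 0 and x_2 = 0 → (0, 0)
  x_1 = 13 and x_2 = 0 → (13, 0)
  3x_1 + 4x_2 = 42 and x_1 = 13 → (13, 0.75)
  3x_1 + 4x_2 = 42 and x_2 = 9 → (2, 9)
  x_2 = 9 and x_1 = 0 → (0, 9)

Vertices: (0, 0), (13, 0), (13, 0.75), (2, 9), (0, 9)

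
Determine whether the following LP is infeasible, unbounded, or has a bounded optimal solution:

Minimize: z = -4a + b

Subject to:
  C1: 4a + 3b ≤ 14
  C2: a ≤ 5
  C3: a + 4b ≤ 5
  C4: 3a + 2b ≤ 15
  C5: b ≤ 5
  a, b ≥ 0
The point (3.5, 0) satisfies every constraint, so the LP is feasible; the constraints give a ≤ 5 and b ≤ 5, which with a, b ≥ 0 keep the feasible region inside a bounded box. A feasible, bounded LP attains a finite optimum at a vertex.

Feasible with finite optimum z* = -14 at (3.5, 0).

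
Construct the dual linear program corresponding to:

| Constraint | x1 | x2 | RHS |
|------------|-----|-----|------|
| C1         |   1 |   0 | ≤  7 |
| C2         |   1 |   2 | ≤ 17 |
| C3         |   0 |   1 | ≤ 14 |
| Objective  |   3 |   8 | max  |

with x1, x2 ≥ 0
Minimize: z = 7y1 + 17y2 + 14y3

Subject to:
  C1: -y1 - y2 ≤ -3
  C2: -2y2 - y3 ≤ -8
  y1, y2, y3 ≥ 0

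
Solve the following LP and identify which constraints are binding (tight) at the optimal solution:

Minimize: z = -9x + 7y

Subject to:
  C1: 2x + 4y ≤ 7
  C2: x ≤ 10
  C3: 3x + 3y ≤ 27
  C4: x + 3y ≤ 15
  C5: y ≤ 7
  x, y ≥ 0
Optimal: x = 3.5, y = 0
Binding: C1, y ≥ 0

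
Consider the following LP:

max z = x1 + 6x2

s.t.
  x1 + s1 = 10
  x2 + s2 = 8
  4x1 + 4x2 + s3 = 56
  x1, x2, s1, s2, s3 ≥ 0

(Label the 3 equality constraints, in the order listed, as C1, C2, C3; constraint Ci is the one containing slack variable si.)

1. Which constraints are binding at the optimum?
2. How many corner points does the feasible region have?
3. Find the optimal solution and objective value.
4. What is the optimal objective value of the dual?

1. C2, C3
2. 5
3. x1 = 6, x2 = 8, z = 54
4. 54 (by strong duality, equal to the primal optimum)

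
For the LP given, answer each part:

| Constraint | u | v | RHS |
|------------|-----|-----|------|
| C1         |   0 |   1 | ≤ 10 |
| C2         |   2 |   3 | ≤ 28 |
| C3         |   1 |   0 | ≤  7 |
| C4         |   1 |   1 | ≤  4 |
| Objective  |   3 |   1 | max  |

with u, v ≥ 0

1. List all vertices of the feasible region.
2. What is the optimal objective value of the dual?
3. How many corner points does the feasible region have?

1. (0, 0), (4, 0), (0, 4)
2. 12 (by strong duality, equal to the primal optimum)
3. 3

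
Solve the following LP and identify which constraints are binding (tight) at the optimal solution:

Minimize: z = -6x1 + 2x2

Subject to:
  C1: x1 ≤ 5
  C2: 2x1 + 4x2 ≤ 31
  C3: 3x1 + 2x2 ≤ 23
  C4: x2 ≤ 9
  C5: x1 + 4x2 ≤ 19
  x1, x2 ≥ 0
Optimal: x1 = 5, x2 = 0
Slack at optimum:
  C1: slack = 0 (binding)
  C2: slack = 21
  C3: slack = 8
  C4: slack = 9
  C5: slack = 14
  x1 ≥ 0: x1 = 5
  x2 ≥ 0: x2 = 0 (binding)
Binding constraints: C1, x2 ≥ 0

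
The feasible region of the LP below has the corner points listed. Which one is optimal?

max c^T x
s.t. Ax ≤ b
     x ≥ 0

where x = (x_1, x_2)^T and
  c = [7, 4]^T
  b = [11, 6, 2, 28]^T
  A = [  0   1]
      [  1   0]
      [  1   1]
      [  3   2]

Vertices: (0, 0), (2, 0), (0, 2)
Evaluating z = 7x_1 + 4x_2 at each vertex:
  (0, 0): z = 0
  (2, 0): z = 14
  (0, 2): z = 8

The largest value is z = 14, attained at (2, 0).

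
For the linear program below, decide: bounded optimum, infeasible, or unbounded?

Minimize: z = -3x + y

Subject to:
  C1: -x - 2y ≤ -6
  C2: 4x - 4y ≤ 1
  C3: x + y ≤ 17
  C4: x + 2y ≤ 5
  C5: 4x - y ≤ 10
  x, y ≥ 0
C4 requires x + 2y ≤ 5, while C1 (-x - 2y ≤ -6) is equivalent to x + 2y ≥ 6. Together they would need 6 ≤ x + 2y ≤ 5, which is impossible since 6 > 5. No point satisfies all constraints.

Infeasible — the constraint set is empty.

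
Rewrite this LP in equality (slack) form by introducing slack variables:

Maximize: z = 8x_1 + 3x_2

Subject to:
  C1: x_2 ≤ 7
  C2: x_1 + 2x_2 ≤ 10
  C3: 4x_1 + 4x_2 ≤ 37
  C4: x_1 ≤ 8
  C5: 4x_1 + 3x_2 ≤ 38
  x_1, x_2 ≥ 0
max z = 8x_1 + 3x_2

s.t.
  x_2 + s1 = 7
  x_1 + 2x_2 + s2 = 10
  4x_1 + 4x_2 + s3 = 37
  x_1 + s4 = 8
  4x_1 + 3x_2 + s5 = 38
  x_1, x_2, s1, s2, s3, s4, s5 ≥ 0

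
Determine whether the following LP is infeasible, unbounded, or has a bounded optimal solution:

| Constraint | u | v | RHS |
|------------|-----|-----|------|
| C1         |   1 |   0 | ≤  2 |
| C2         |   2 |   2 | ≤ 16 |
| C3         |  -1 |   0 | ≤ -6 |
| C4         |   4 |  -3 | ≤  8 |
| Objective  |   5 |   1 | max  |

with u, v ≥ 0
C1 requires u ≤ 2, while C3 (-u ≤ -6) is equivalent to u ≥ 6. Together they would need 6 ≤ u ≤ 2, which is impossible since 6 > 2. No point satisfies all constraints.

Infeasible: no point satisfies all constraints simultaneously.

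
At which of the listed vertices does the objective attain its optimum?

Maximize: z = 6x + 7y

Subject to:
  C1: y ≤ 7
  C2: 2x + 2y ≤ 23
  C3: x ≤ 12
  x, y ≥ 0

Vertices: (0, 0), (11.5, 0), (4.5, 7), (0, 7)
(4.5, 7) with z = 76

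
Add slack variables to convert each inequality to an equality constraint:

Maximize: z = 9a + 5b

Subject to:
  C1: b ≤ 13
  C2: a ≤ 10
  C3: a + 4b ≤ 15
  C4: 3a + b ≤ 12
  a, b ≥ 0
max z = 9a + 5b

s.t.
  b + s1 = 13
  a + s2 = 10
  a + 4b + s3 = 15
  3a + b + s4 = 12
  a, b, s1, s2, s3, s4 ≥ 0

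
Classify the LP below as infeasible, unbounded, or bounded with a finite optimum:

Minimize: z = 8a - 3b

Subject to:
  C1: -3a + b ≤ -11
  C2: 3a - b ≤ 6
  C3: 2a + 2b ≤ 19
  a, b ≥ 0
C2 requires 3a - b ≤ 6, while C1 (-3a + b ≤ -11) is equivalent to 3a - b ≥ 11. Together they would need 11 ≤ 3a - b ≤ 6, which is impossible since 11 > 6. No point satisfies all constraints.

Infeasible — the constraint set is empty.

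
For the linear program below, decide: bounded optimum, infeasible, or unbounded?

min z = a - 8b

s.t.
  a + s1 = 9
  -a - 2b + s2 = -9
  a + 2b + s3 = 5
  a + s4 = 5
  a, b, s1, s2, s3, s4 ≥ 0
The row a + 2b + s3 = 5 with s3 ≥ 0 requires a + 2b ≤ 5, while the row -a - 2b + s2 = -9 with s2 ≥ 0 is equivalent to a + 2b ≥ 9. Together they would need 9 ≤ a + 2b ≤ 5, which is impossible since 9 > 5. No point satisfies all constraints.

The feasible region is empty; the LP is infeasible.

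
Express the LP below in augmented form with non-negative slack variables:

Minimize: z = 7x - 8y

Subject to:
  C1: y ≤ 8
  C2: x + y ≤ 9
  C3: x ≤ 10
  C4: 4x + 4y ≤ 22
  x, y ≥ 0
min z = 7x - 8y

s.t.
  y + s1 = 8
  x + y + s2 = 9
  x + s3 = 10
  4x + 4y + s4 = 22
  x, y, s1, s2, s3, s4 ≥ 0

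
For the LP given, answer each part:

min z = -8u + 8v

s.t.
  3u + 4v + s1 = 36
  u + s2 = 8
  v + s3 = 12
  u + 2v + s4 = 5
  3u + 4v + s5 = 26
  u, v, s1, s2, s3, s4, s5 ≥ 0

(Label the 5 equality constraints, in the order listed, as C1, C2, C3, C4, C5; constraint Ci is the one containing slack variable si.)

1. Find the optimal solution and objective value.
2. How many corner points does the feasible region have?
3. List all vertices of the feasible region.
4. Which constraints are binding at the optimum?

1. u = 5, v = 0, z = -40
2. 3
3. (0, 0), (5, 0), (0, 2.5)
4. C4, v ≥ 0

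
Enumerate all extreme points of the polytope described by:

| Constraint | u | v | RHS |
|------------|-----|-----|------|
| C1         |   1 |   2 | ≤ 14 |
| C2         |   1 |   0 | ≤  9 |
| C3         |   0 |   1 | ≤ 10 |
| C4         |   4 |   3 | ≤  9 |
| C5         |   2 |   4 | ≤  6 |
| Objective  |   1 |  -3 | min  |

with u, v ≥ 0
Each vertex is the intersection of two constraint boundaries that also satisfies all remaining constraints:
  u = 0 and v = 0 → (0, 0)
  4u + 3v = 9 and v = 0 → (2.25, 0)
  4u + 3v = 9 and 2u + 4v = 6 → (1.8, 0.6)
  2u + 4v = 6 and u = 0 → (0, 1.5)

Vertices: (0, 0), (2.25, 0), (1.8, 0.6), (0, 1.5)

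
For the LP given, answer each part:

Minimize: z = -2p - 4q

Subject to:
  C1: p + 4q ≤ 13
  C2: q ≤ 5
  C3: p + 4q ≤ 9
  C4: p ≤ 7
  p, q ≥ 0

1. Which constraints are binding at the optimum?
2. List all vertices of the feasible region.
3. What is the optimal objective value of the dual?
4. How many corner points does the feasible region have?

1. C3, C4
2. (0, 0), (7, 0), (7, 0.5), (0, 2.25)
3. -16 (by strong duality, equal to the primal optimum)
4. 4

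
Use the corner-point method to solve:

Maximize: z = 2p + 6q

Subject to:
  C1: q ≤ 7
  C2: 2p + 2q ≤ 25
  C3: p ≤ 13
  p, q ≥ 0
p = 5.5, q = 7, z = 53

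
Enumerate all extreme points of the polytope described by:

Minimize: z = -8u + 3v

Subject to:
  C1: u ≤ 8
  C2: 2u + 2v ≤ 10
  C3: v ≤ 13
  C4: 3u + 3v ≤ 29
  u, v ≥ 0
Each vertex is the intersection of two constraint boundaries that also satisfies all remaining constraints:
  u = 0 and v = 0 → (0, 0)
  2u + 2v = 10 and v = 0 → (5, 0)
  2u + 2v = 10 and u = 0 → (0, 5)

Vertices: (0, 0), (5, 0), (0, 5)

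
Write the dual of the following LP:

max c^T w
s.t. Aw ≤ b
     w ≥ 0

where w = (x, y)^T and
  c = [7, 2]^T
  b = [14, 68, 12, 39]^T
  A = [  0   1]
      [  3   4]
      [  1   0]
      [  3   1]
Minimize: z = 14y1 + 68y2 + 12y3 + 39y4

Subject to:
  C1: -3y2 - y3 - 3y4 ≤ -7
  C2: -y1 - 4y2 - y4 ≤ -2
  y1, y2, y3, y4 ≥ 0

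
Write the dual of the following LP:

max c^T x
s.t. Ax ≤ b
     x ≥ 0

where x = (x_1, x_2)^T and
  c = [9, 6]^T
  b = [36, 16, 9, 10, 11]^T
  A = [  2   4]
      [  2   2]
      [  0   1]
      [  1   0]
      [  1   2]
Minimize: z = 36y1 + 16y2 + 9y3 + 10y4 + 11y5

Subject to:
  C1: -2y1 - 2y2 - y4 - y5 ≤ -9
  C2: -4y1 - 2y2 - y3 - 2y5 ≤ -6
  y1, y2, y3, y4, y5 ≥ 0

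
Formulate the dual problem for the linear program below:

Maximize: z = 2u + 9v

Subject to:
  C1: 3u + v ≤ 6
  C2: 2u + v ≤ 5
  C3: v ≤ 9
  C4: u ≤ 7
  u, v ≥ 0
Minimize: z = 6y1 + 5y2 + 9y3 + 7y4

Subject to:
  C1: -3y1 - 2y2 - y4 ≤ -2
  C2: -y1 - y2 - y3 ≤ -9
  y1, y2, y3, y4 ≥ 0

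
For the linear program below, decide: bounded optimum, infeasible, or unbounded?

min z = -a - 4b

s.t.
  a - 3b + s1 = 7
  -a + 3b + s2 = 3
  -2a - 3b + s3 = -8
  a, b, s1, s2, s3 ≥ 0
Feasible point: (3, 1) satisfies every constraint, so the LP is feasible.
Direction d = (3, 1): for each constraint row a, a·d ≤ 0 —
  (1)(3) + (-3)(1) = 0 ≤ 0
  (-1)(3) + (3)(1) = 0 ≤ 0
  (-2)(3) + (-3)(1) = -9 ≤ 0
and d ≥ 0, so (3, 1) + t·d stays feasible for every t ≥ 0. Along this ray z = -a - 4b changes by -7 per unit t, so z → −∞.

The LP is unbounded; z can be made arbitrarily small.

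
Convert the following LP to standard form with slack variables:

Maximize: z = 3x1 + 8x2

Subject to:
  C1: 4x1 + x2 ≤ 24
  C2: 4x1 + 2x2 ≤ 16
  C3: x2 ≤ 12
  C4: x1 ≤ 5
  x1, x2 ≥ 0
max z = 3x1 + 8x2

s.t.
  4x1 + x2 + s1 = 24
  4x1 + 2x2 + s2 = 16
  x2 + s3 = 12
  x1 + s4 = 5
  x1, x2, s1, s2, s3, s4 ≥ 0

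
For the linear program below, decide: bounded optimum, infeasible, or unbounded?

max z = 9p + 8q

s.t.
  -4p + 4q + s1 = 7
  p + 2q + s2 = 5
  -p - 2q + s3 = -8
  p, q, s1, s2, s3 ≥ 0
The row p + 2q + s2 = 5 with s2 ≥ 0 requires p + 2q ≤ 5, while the row -p - 2q + s3 = -8 with s3 ≥ 0 is equivalent to p + 2q ≥ 8. Together they would need 8 ≤ p + 2q ≤ 5, which is impossible since 8 > 5. No point satisfies all constraints.

Infeasible — the constraint set is empty.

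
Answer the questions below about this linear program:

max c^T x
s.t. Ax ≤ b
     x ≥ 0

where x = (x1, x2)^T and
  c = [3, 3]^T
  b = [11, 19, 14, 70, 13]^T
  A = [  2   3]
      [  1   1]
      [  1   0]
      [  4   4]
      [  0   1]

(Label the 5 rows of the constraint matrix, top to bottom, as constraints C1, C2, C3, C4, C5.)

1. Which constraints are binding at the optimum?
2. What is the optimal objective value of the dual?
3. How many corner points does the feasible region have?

1. C1, x2 ≥ 0
2. 16.5 (by strong duality, equal to the primal optimum)
3. 3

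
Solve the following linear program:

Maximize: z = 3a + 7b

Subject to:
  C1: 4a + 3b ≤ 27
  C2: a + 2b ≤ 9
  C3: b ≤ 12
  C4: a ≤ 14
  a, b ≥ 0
Each vertex is the intersection of two constraint boundaries that also satisfies all remaining constraints:
  a = 0 and b = 0 → (0, 0)
  4a + 3b = 27 and b = 0 → (6.75, 0)
  4a + 3b = 27 and a + 2b = 9 → (5.4, 1.8)
  a + 2b = 9 and a = 0 → (0, 4.5)

Evaluating z = 3a + 7b at each vertex:
  (0, 0): z = 0
  (6.75, 0): z = 20.25
  (5.4, 1.8): z = 28.8
  (0, 4.5): z = 31.5

The maximum is at (0, 4.5) with z = 31.5.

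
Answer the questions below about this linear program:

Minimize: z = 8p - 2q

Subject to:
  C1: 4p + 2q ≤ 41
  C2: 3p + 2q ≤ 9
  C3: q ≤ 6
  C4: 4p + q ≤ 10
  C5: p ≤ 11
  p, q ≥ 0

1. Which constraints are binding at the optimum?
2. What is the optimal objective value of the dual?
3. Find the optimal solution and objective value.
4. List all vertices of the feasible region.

1. C2, p ≥ 0
2. -9 (by strong duality, equal to the primal optimum)
3. p = 0, q = 4.5, z = -9
4. (0, 0), (2.5, 0), (2.2, 1.2), (0, 4.5)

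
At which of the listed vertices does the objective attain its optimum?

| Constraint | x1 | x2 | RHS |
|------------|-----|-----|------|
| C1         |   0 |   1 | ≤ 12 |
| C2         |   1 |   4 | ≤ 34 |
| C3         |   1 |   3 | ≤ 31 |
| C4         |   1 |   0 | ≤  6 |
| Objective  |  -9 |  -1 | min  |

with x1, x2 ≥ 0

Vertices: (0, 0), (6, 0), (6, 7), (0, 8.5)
Evaluating z = -9x1 - x2 at each vertex:
  (0, 0): z = 0
  (6, 0): z = -54
  (6, 7): z = -61
  (0, 8.5): z = -8.5

The smallest value is z = -61, attained at (6, 7).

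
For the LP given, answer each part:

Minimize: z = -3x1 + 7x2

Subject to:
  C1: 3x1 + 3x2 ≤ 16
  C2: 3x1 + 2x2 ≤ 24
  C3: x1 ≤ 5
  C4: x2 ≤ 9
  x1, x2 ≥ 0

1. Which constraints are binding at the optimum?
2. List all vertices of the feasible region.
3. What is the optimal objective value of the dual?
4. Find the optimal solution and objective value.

1. C3, x2 ≥ 0
2. (0, 0), (5, 0), (5, 0.3333), (0, 5.333)
3. -15 (by strong duality, equal to the primal optimum)
4. x1 = 5, x2 = 0, z = -15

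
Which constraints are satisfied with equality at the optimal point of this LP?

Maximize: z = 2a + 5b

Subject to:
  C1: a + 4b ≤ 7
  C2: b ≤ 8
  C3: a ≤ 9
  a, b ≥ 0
Optimal: a = 7, b = 0
Binding: C1, b ≥ 0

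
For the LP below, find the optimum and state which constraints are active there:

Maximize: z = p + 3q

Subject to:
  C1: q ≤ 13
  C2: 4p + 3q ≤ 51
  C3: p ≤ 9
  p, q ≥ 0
Optimal: p = 3, q = 13
Binding: C1, C2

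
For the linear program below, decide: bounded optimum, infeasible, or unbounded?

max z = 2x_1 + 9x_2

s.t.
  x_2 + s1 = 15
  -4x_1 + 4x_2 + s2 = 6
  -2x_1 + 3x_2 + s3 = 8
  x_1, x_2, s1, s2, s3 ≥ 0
Feasible point: (0, 0) satisfies every constraint, so the LP is feasible.
Direction d = (1, 0): for each constraint row a, a·d ≤ 0 —
  (0)(1) + (1)(0) = 0 ≤ 0
  (-4)(1) + (4)(0) = -4 ≤ 0
  (-2)(1) + (3)(0) = -2 ≤ 0
and d ≥ 0, so (0, 0) + t·d stays feasible for every t ≥ 0. Along this ray z = 2x_1 + 9x_2 changes by 2 per unit t, so z → +∞.

Unbounded: there is a feasible ray along which z → +∞.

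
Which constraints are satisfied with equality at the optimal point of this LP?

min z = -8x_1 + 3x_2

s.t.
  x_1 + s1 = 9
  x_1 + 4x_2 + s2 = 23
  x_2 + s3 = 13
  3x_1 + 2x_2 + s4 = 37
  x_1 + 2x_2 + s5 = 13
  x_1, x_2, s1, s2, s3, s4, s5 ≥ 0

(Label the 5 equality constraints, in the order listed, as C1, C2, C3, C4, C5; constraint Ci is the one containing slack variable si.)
Optimal: x_1 = 9, x_2 = 0
Slack at optimum:
  C1: slack = 0 (binding)
  C2: slack = 14
  C3: slack = 13
  C4: slack = 10
  C5: slack = 4
  x_1 ≥ 0: x_1 = 9
  x_2 ≥ 0: x_2 = 0 (binding)
Binding constraints: C1, x_2 ≥ 0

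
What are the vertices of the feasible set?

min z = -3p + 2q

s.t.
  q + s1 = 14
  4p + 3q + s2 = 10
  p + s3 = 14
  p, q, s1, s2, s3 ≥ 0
Each vertex is the intersection of two constraint boundaries that also satisfies all remaining constraints:
  p = 0 and q = 0 → (0, 0)
  4p + 3q = 10 and q = 0 → (2.5, 0)
  4p + 3q = 10 and p = 0 → (0, 3.333)

Vertices: (0, 0), (2.5, 0), (0, 3.333)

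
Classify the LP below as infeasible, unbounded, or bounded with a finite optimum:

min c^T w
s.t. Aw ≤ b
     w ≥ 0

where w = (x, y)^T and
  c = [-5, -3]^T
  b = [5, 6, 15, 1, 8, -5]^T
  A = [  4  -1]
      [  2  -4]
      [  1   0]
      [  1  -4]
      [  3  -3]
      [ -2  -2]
Feasible point: (0, 3) satisfies every constraint, so the LP is feasible.
Direction d = (0, 1): for each constraint row a, a·d ≤ 0 —
  (4)(0) + (-1)(1) = -1 ≤ 0
  (2)(0) + (-4)(1) = -4 ≤ 0
  (1)(0) + (0)(1) = 0 ≤ 0
  (1)(0) + (-4)(1) = -4 ≤ 0
  (3)(0) + (-3)(1) = -3 ≤ 0
  (-2)(0) + (-2)(1) = -2 ≤ 0
and d ≥ 0, so (0, 3) + t·d stays feasible for every t ≥ 0. Along this ray z = -5x - 3y changes by -3 per unit t, so z → −∞.

The LP is unbounded; z can be made arbitrarily small.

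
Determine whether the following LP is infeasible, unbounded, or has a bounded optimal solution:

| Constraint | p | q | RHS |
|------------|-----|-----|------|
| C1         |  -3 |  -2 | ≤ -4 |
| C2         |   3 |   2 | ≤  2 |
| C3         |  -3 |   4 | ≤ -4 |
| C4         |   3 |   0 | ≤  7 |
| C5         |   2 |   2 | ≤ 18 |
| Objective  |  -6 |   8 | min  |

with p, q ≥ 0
C2 requires 3p + 2q ≤ 2, while C1 (-3p - 2q ≤ -4) is equivalent to 3p + 2q ≥ 4. Together they would need 4 ≤ 3p + 2q ≤ 2, which is impossible since 4 > 2. No point satisfies all constraints.

Infeasible: no point satisfies all constraints simultaneously.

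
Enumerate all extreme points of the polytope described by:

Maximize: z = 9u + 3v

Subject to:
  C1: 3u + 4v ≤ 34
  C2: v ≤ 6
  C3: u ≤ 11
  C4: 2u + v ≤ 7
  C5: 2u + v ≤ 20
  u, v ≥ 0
Each vertex is the intersection of two constraint boundaries that also satisfies all remaining constraints:
  u = 0 and v = 0 → (0, 0)
  2u + v = 7 and v = 0 → (3.5, 0)
  v = 6 and 2u + v = 7 → (0.5, 6)
  v = 6 and u = 0 → (0, 6)

Vertices: (0, 0), (3.5, 0), (0.5, 6), (0, 6)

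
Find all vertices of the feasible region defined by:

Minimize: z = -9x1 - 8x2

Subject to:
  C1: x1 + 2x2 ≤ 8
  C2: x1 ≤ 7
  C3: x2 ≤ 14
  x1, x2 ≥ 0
Each vertex is the intersection of two constraint boundaries that also satisfies all remaining constraints:
  x1 = 0 and x2 = 0 → (0, 0)
  x1 = 7 and x2 = 0 → (7, 0)
  x1 + 2x2 = 8 and x1 = 7 → (7, 0.5)
  x1 + 2x2 = 8 and x1 = 0 → (0, 4)

Vertices: (0, 0), (7, 0), (7, 0.5), (0, 4)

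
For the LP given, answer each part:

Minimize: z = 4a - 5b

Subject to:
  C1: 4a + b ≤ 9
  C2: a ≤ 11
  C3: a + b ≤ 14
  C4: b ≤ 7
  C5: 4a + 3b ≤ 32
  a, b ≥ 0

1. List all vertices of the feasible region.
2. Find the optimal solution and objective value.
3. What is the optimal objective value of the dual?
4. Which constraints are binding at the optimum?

1. (0, 0), (2.25, 0), (0.5, 7), (0, 7)
2. a = 0, b = 7, z = -35
3. -35 (by strong duality, equal to the primal optimum)
4. C4, a ≥ 0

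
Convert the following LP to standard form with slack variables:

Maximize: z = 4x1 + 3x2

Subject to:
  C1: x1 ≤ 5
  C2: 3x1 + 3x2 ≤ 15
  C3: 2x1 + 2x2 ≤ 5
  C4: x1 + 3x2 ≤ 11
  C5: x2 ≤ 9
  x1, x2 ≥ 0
max z = 4x1 + 3x2

s.t.
  x1 + s1 = 5
  3x1 + 3x2 + s2 = 15
  2x1 + 2x2 + s3 = 5
  x1 + 3x2 + s4 = 11
  x2 + s5 = 9
  x1, x2, s1, s2, s3, s4, s5 ≥ 0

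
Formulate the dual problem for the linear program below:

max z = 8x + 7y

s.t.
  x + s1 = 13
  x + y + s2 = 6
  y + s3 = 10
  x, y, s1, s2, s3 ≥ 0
Minimize: z = 13y1 + 6y2 + 10y3

Subject to:
  C1: -y1 - y2 ≤ -8
  C2: -y2 - y3 ≤ -7
  y1, y2, y3 ≥ 0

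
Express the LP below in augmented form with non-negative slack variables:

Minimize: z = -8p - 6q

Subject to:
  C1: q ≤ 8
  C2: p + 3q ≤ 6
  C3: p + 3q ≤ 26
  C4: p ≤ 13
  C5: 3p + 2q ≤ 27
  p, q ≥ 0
min z = -8p - 6q

s.t.
  q + s1 = 8
  p + 3q + s2 = 6
  p + 3q + s3 = 26
  p + s4 = 13
  3p + 2q + s5 = 27
  p, q, s1, s2, s3, s4, s5 ≥ 0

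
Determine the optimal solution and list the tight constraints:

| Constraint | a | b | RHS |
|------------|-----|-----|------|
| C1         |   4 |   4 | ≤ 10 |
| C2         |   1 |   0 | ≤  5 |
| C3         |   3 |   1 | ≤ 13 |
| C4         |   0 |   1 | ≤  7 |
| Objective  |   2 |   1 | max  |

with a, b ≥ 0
Optimal: a = 2.5, b = 0
Binding: C1, b ≥ 0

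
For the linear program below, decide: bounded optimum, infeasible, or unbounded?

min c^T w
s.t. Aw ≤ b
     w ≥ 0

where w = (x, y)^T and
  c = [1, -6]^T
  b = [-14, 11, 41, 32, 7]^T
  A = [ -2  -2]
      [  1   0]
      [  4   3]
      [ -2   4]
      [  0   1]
The point (0, 7) satisfies every constraint, so the LP is feasible; the constraints give x ≤ 11 and y ≤ 7, which with x, y ≥ 0 keep the feasible region inside a bounded box. A feasible, bounded LP attains a finite optimum at a vertex.

Evaluating z = x - 6y at each vertex:
  (7, 0): z = 7
  (10.25, 0): z = 10.25
  (5, 7): z = -37
  (0, 7): z = -42

The LP has an optimal solution: (0, 7) with z = -42.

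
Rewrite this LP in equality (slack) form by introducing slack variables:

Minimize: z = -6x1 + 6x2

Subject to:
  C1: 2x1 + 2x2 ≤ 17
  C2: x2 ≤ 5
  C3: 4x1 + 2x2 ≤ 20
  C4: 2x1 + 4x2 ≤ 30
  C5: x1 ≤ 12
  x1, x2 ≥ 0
min z = -6x1 + 6x2

s.t.
  2x1 + 2x2 + s1 = 17
  x2 + s2 = 5
  4x1 + 2x2 + s3 = 20
  2x1 + 4x2 + s4 = 30
  x1 + s5 = 12
  x1, x2, s1, s2, s3, s4, s5 ≥ 0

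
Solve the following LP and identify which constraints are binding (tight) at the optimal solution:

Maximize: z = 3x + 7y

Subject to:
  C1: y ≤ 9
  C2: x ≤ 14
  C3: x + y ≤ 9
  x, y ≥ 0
Optimal: x = 0, y = 9
Slack at optimum:
  C1: slack = 0 (binding)
  C2: slack = 14
  C3: slack = 0 (binding)
  x ≥ 0: x = 0 (binding)
  y ≥ 0: y = 9
Binding constraints: C1, C3, x ≥ 0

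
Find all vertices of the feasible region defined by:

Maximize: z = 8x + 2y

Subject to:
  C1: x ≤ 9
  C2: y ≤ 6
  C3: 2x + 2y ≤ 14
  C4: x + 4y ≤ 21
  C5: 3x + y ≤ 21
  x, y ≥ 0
Each vertex is the intersection of two constraint boundaries that also satisfies all remaining constraints:
  x = 0 and y = 0 → (0, 0)
  2x + 2y = 14 and 3x + y = 21 → (7, 0)
  2x + 2y = 14 and x + 4y = 21 → (2.333, 4.667)
  x + 4y = 21 and x = 0 → (0, 5.25)

Vertices: (0, 0), (7, 0), (2.333, 4.667), (0, 5.25)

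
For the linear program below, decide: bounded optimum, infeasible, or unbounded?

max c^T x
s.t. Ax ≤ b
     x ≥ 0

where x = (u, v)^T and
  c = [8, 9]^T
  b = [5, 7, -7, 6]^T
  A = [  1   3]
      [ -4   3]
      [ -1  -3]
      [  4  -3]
One constraint requires u + 3v ≤ 5, while the constraint -u - 3v ≤ -7 is equivalent to u + 3v ≥ 7. Together they would need 7 ≤ u + 3v ≤ 5, which is impossible since 7 > 5. No point satisfies all constraints.

The feasible region is empty; the LP is infeasible.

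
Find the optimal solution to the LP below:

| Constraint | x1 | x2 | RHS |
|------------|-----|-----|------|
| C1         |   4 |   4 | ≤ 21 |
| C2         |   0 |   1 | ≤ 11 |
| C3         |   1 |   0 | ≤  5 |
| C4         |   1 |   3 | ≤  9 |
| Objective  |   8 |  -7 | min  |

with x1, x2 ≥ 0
x1 = 0, x2 = 3, z = -21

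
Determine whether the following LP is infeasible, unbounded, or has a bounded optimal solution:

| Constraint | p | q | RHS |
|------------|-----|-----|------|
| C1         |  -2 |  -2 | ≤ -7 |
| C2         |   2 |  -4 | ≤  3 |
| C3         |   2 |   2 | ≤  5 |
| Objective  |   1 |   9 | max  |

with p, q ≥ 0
C3 requires 2p + 2q ≤ 5, while C1 (-2p - 2q ≤ -7) is equivalent to 2p + 2q ≥ 7. Together they would need 7 ≤ 2p + 2q ≤ 5, which is impossible since 7 > 5. No point satisfies all constraints.

The feasible region is empty; the LP is infeasible.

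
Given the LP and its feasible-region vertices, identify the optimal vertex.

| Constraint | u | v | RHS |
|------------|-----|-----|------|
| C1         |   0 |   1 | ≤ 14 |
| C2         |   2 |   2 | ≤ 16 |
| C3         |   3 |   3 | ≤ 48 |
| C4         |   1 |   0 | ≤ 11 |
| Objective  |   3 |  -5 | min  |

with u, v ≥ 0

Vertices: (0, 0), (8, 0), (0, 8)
Evaluating z = 3u - 5v at each vertex:
  (0, 0): z = 0
  (8, 0): z = 24
  (0, 8): z = -40

The smallest value is z = -40, attained at (0, 8).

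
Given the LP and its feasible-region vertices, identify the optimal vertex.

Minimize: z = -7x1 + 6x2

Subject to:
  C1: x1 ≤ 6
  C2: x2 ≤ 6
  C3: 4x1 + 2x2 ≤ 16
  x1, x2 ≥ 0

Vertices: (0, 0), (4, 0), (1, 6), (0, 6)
(4, 0) with z = -28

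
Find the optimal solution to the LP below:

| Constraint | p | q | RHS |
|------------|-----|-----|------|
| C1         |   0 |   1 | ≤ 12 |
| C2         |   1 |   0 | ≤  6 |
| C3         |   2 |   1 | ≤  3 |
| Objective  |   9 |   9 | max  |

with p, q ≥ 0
Each vertex is the intersection of two constraint boundaries that also satisfies all remaining constraints:
  p = 0 and q = 0 → (0, 0)
  2p + q = 3 and q = 0 → (1.5, 0)
  2p + q = 3 and p = 0 → (0, 3)

Evaluating z = 9p + 9q at each vertex:
  (0, 0): z = 0
  (1.5, 0): z = 13.5
  (0, 3): z = 27

The maximum is at (0, 3) with z = 27.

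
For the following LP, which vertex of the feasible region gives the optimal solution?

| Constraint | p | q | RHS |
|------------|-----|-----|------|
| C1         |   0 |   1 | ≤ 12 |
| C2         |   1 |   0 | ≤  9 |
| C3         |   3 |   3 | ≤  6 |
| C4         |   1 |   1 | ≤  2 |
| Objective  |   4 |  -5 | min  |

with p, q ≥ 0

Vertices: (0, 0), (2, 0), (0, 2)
Evaluating z = 4p - 5q at each vertex:
  (0, 0): z = 0
  (2, 0): z = 8
  (0, 2): z = -10

The smallest value is z = -10, attained at (0, 2).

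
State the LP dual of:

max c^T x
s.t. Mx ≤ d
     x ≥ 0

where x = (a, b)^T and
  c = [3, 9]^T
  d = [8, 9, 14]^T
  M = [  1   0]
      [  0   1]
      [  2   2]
Minimize: z = 8y1 + 9y2 + 14y3

Subject to:
  C1: -y1 - 2y3 ≤ -3
  C2: -y2 - 2y3 ≤ -9
  y1, y2, y3 ≥ 0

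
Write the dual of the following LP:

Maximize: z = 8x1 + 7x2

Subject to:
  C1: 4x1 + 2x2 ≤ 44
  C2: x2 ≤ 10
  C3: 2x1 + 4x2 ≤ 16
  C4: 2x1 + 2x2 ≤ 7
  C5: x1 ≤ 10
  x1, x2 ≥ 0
Minimize: z = 44y1 + 10y2 + 16y3 + 7y4 + 10y5

Subject to:
  C1: -4y1 - 2y3 - 2y4 - y5 ≤ -8
  C2: -2y1 - y2 - 4y3 - 2y4 ≤ -7
  y1, y2, y3, y4, y5 ≥ 0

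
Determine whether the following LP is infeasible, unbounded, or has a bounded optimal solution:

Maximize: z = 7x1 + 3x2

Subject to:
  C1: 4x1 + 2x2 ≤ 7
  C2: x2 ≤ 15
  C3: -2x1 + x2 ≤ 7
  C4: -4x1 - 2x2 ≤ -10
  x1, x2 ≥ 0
C1 requires 4x1 + 2x2 ≤ 7, while C4 (-4x1 - 2x2 ≤ -10) is equivalent to 4x1 + 2x2 ≥ 10. Together they would need 10 ≤ 4x1 + 2x2 ≤ 7, which is impossible since 10 > 7. No point satisfies all constraints.

Infeasible: no point satisfies all constraints simultaneously.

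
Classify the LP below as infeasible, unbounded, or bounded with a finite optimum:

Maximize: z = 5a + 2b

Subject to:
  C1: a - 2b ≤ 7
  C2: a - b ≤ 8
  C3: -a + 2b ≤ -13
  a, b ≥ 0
C1 requires a - 2b ≤ 7, while C3 (-a + 2b ≤ -13) is equivalent to a - 2b ≥ 13. Together they would need 13 ≤ a - 2b ≤ 7, which is impossible since 13 > 7. No point satisfies all constraints.

Infeasible: no point satisfies all constraints simultaneously.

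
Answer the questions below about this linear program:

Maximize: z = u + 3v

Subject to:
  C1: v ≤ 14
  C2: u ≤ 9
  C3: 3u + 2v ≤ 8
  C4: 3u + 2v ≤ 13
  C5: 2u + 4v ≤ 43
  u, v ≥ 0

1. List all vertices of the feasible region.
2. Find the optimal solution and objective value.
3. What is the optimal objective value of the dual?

1. (0, 0), (2.667, 0), (0, 4)
2. u = 0, v = 4, z = 12
3. 12 (by strong duality, equal to the primal optimum)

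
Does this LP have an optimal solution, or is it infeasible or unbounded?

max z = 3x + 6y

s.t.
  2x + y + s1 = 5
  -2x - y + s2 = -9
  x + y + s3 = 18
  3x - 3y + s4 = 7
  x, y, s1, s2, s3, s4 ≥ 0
The row 2x + y + s1 = 5 with s1 ≥ 0 requires 2x + y ≤ 5, while the row -2x - y + s2 = -9 with s2 ≥ 0 is equivalent to 2x + y ≥ 9. Together they would need 9 ≤ 2x + y ≤ 5, which is impossible since 9 > 5. No point satisfies all constraints.

Infeasible: no point satisfies all constraints simultaneously.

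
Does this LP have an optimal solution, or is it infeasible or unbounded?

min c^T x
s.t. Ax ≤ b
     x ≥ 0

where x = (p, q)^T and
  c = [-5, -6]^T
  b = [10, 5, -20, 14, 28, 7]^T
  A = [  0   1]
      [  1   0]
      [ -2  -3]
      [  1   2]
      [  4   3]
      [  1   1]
The point (0, 7) satisfies every constraint, so the LP is feasible; the constraints give p ≤ 5 and q ≤ 10, which with p, q ≥ 0 keep the feasible region inside a bounded box. A feasible, bounded LP attains a finite optimum at a vertex.

Evaluating z = -5p - 6q at each vertex:
  (1, 6): z = -41
  (0, 7): z = -42
  (0, 6.667): z = -40

Bounded optimum: z* = -42 at (0, 7).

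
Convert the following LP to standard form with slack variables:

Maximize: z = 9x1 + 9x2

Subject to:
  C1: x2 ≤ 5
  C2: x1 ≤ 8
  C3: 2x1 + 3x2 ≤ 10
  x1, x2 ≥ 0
max z = 9x1 + 9x2

s.t.
  x2 + s1 = 5
  x1 + s2 = 8
  2x1 + 3x2 + s3 = 10
  x1, x2, s1, s2, s3 ≥ 0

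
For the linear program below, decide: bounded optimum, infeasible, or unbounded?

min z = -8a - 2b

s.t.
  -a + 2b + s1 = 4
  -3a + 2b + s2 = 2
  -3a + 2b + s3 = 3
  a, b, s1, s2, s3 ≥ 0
Feasible point: (0, 0) satisfies every constraint, so the LP is feasible.
Direction d = (1, 0): for each constraint row a, a·d ≤ 0 —
  (-1)(1) + (2)(0) = -1 ≤ 0
  (-3)(1) + (2)(0) = -3 ≤ 0
  (-3)(1) + (2)(0) = -3 ≤ 0
and d ≥ 0, so (0, 0) + t·d stays feasible for every t ≥ 0. Along this ray z = -8a - 2b changes by -8 per unit t, so z → −∞.

The LP is unbounded; z can be made arbitrarily small.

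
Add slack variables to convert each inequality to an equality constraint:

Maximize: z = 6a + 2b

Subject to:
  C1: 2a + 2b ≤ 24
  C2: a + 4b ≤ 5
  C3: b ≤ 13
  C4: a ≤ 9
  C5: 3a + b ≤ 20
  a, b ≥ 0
max z = 6a + 2b

s.t.
  2a + 2b + s1 = 24
  a + 4b + s2 = 5
  b + s3 = 13
  a + s4 = 9
  3a + b + s5 = 20
  a, b, s1, s2, s3, s4, s5 ≥ 0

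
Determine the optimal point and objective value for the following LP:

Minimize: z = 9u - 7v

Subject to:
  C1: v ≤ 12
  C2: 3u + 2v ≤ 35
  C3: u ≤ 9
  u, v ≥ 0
Each vertex is the intersection of two constraint boundaries that also satisfies all remaining constraints:
  u = 0 and v = 0 → (0, 0)
  u = 9 and v = 0 → (9, 0)
  3u + 2v = 35 and u = 9 → (9, 4)
  v = 12 and 3u + 2v = 35 → (3.667, 12)
  v = 12 and u = 0 → (0, 12)

Evaluating z = 9u - 7v at each vertex:
  (0, 0): z = 0
  (9, 0): z = 81
  (9, 4): z = 53
  (3.667, 12): z = -51
  (0, 12): z = -84

The minimum is at (0, 12) with z = -84.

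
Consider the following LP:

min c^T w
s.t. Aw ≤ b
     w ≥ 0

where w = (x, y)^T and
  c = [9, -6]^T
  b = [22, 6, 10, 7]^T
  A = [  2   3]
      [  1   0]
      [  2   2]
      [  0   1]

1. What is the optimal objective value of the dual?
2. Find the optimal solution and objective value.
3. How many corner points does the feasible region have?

1. -30 (by strong duality, equal to the primal optimum)
2. x = 0, y = 5, z = -30
3. 3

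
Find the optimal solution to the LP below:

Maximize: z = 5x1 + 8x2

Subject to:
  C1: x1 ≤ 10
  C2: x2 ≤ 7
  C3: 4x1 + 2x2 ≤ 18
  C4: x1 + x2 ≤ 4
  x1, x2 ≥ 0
Each vertex is the intersection of two constraint boundaries that also satisfies all remaining constraints:
  x1 = 0 and x2 = 0 → (0, 0)
  x1 + x2 = 4 and x2 = 0 → (4, 0)
  x1 + x2 = 4 and x1 = 0 → (0, 4)

Evaluating z = 5x1 + 8x2 at each vertex:
  (0, 0): z = 0
  (4, 0): z = 20
  (0, 4): z = 32

The maximum is at (0, 4) with z = 32.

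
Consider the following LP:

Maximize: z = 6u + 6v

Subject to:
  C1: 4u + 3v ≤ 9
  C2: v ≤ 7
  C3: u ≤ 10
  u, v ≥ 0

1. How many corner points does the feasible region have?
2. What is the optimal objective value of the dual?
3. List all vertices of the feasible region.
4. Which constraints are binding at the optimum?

1. 3
2. 18 (by strong duality, equal to the primal optimum)
3. (0, 0), (2.25, 0), (0, 3)
4. C1, u ≥ 0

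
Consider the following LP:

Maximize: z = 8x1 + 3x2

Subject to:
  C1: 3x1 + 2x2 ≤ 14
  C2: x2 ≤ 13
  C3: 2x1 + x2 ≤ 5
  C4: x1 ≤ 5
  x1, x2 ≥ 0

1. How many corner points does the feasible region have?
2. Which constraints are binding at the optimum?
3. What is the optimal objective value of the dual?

1. 3
2. C3, x2 ≥ 0
3. 20 (by strong duality, equal to the primal optimum)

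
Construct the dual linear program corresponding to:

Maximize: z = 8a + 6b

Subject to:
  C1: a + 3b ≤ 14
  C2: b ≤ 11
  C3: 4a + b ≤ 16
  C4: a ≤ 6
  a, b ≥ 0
Minimize: z = 14y1 + 11y2 + 16y3 + 6y4

Subject to:
  C1: -y1 - 4y3 - y4 ≤ -8
  C2: -3y1 - y2 - y3 ≤ -6
  y1, y2, y3, y4 ≥ 0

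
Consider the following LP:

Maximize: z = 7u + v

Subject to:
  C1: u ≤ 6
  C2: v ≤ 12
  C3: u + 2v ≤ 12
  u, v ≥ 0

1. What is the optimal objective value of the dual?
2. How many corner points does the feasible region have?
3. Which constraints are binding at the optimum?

1. 45 (by strong duality, equal to the primal optimum)
2. 4
3. C1, C3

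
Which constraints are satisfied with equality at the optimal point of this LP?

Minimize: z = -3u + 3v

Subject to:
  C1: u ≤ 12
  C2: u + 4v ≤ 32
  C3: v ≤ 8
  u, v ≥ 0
Optimal: u = 12, v = 0
Binding: C1, v ≥ 0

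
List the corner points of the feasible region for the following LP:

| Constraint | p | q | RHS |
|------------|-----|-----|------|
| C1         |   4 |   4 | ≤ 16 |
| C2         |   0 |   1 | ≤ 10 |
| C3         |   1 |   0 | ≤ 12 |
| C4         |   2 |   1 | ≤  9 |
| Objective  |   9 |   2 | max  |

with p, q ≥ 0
Each vertex is the intersection of two constraint boundaries that also satisfies all remaining constraints:
  p = 0 and q = 0 → (0, 0)
  4p + 4q = 16 and q = 0 → (4, 0)
  4p + 4q = 16 and p = 0 → (0, 4)

Vertices: (0, 0), (4, 0), (0, 4)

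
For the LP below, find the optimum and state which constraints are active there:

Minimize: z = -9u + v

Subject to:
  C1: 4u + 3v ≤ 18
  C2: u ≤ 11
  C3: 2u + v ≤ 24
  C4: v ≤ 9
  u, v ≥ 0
Optimal: u = 4.5, v = 0
Slack at optimum:
  C1: slack = 0 (binding)
  C2: slack = 6.5
  C3: slack = 15
  C4: slack = 9
  u ≥ 0: u = 4.5
  v ≥ 0: v = 0 (binding)
Binding constraints: C1, v ≥ 0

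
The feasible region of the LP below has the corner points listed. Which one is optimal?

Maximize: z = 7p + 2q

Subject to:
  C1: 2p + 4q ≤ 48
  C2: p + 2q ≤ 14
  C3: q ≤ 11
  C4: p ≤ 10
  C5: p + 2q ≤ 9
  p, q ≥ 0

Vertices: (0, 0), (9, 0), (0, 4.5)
Evaluating z = 7p + 2q at each vertex:
  (0, 0): z = 0
  (9, 0): z = 63
  (0, 4.5): z = 9

The largest value is z = 63, attained at (9, 0).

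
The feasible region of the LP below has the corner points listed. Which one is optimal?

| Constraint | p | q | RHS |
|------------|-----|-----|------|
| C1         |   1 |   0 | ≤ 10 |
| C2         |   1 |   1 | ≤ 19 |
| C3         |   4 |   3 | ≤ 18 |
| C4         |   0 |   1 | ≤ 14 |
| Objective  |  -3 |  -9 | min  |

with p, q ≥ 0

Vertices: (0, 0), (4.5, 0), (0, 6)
Evaluating z = -3p - 9q at each vertex:
  (0, 0): z = 0
  (4.5, 0): z = -13.5
  (0, 6): z = -54

The smallest value is z = -54, attained at (0, 6).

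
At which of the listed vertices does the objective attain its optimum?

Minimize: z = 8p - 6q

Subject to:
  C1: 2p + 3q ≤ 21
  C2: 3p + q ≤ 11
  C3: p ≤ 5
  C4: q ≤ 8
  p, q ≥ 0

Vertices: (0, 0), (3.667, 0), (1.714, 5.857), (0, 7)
Evaluating z = 8p - 6q at each vertex:
  (0, 0): z = 0
  (3.667, 0): z = 29.33
  (1.714, 5.857): z = -21.43
  (0, 7): z = -42

The smallest value is z = -42, attained at (0, 7).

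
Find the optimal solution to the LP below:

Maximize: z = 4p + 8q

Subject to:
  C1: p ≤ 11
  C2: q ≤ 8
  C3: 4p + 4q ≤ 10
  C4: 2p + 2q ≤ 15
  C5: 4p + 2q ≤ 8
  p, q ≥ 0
Each vertex is the intersection of two constraint boundaries that also satisfies all remaining constraints:
  p = 0 and q = 0 → (0, 0)
  4p + 2q = 8 and q = 0 → (2, 0)
  4p + 4q = 10 and 4p + 2q = 8 → (1.5, 1)
  4p + 4q = 10 and p = 0 → (0, 2.5)

Evaluating z = 4p + 8q at each vertex:
  (0, 0): z = 0
  (2, 0): z = 8
  (1.5, 1): z = 14
  (0, 2.5): z = 20

The maximum is at (0, 2.5) with z = 20.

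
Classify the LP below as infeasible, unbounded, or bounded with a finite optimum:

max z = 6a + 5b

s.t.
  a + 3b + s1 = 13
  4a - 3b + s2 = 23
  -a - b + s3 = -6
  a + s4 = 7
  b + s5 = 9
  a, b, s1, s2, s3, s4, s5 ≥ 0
The point (7, 2) satisfies every constraint, so the LP is feasible; the constraints give a ≤ 7 and b ≤ 9, which with a, b ≥ 0 keep the feasible region inside a bounded box. A feasible, bounded LP attains a finite optimum at a vertex.

The LP has an optimal solution: (7, 2) with z = 52.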